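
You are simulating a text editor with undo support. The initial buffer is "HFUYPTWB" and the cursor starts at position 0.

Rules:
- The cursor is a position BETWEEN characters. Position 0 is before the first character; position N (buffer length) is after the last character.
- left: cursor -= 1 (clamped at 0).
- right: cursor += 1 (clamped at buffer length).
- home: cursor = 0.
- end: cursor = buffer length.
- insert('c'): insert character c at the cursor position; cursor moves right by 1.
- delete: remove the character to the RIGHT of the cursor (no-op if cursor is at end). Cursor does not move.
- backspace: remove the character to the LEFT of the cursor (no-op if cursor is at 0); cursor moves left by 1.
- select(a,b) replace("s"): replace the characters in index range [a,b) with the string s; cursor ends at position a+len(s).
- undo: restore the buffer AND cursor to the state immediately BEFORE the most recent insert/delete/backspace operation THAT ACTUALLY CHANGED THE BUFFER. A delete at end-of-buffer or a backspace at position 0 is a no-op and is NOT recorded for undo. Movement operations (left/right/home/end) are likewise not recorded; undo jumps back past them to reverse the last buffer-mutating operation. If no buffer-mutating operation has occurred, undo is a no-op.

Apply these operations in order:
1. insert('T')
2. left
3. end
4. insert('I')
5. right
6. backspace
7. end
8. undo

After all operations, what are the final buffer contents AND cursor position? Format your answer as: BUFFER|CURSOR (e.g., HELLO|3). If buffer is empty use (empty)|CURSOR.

After op 1 (insert('T')): buf='THFUYPTWB' cursor=1
After op 2 (left): buf='THFUYPTWB' cursor=0
After op 3 (end): buf='THFUYPTWB' cursor=9
After op 4 (insert('I')): buf='THFUYPTWBI' cursor=10
After op 5 (right): buf='THFUYPTWBI' cursor=10
After op 6 (backspace): buf='THFUYPTWB' cursor=9
After op 7 (end): buf='THFUYPTWB' cursor=9
After op 8 (undo): buf='THFUYPTWBI' cursor=10

Answer: THFUYPTWBI|10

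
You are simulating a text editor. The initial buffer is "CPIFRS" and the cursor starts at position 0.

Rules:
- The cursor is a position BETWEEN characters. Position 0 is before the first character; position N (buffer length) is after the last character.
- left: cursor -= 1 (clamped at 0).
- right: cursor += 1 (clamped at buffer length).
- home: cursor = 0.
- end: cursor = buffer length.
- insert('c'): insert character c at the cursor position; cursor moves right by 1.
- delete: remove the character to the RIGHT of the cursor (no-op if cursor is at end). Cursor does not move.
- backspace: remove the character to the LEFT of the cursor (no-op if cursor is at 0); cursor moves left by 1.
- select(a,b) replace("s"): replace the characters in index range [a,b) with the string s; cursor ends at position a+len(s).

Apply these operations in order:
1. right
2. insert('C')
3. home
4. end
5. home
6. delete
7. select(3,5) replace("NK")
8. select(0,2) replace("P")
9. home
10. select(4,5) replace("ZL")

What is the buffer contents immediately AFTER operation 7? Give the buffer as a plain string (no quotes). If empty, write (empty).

Answer: CPINKS

Derivation:
After op 1 (right): buf='CPIFRS' cursor=1
After op 2 (insert('C')): buf='CCPIFRS' cursor=2
After op 3 (home): buf='CCPIFRS' cursor=0
After op 4 (end): buf='CCPIFRS' cursor=7
After op 5 (home): buf='CCPIFRS' cursor=0
After op 6 (delete): buf='CPIFRS' cursor=0
After op 7 (select(3,5) replace("NK")): buf='CPINKS' cursor=5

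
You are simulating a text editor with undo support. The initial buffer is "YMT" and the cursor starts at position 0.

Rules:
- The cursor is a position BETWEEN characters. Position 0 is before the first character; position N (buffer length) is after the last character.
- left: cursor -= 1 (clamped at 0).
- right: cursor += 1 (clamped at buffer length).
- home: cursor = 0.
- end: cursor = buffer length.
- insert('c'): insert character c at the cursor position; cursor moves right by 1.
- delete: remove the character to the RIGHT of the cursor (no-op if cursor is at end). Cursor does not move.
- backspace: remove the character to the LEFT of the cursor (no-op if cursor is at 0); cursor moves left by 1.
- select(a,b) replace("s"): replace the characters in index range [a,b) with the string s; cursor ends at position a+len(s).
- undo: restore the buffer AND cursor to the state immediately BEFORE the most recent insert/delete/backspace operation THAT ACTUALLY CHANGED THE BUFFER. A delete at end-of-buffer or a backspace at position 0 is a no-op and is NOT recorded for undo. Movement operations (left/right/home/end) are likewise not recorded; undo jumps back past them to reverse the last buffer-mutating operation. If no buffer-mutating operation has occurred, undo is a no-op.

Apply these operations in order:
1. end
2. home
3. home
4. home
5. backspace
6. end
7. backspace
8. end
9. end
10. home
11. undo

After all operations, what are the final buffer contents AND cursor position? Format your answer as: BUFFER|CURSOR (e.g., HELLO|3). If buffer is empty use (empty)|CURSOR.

Answer: YMT|3

Derivation:
After op 1 (end): buf='YMT' cursor=3
After op 2 (home): buf='YMT' cursor=0
After op 3 (home): buf='YMT' cursor=0
After op 4 (home): buf='YMT' cursor=0
After op 5 (backspace): buf='YMT' cursor=0
After op 6 (end): buf='YMT' cursor=3
After op 7 (backspace): buf='YM' cursor=2
After op 8 (end): buf='YM' cursor=2
After op 9 (end): buf='YM' cursor=2
After op 10 (home): buf='YM' cursor=0
After op 11 (undo): buf='YMT' cursor=3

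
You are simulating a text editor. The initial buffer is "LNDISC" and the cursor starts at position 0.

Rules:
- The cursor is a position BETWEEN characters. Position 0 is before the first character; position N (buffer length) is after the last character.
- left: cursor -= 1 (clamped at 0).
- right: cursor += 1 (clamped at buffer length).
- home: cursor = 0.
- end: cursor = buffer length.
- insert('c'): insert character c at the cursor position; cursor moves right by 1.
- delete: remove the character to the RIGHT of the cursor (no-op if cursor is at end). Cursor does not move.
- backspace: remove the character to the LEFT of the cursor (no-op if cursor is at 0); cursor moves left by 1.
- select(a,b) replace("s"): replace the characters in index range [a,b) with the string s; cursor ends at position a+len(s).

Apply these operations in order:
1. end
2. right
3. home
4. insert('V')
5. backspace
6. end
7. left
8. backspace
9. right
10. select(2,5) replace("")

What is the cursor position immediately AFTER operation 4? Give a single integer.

After op 1 (end): buf='LNDISC' cursor=6
After op 2 (right): buf='LNDISC' cursor=6
After op 3 (home): buf='LNDISC' cursor=0
After op 4 (insert('V')): buf='VLNDISC' cursor=1

Answer: 1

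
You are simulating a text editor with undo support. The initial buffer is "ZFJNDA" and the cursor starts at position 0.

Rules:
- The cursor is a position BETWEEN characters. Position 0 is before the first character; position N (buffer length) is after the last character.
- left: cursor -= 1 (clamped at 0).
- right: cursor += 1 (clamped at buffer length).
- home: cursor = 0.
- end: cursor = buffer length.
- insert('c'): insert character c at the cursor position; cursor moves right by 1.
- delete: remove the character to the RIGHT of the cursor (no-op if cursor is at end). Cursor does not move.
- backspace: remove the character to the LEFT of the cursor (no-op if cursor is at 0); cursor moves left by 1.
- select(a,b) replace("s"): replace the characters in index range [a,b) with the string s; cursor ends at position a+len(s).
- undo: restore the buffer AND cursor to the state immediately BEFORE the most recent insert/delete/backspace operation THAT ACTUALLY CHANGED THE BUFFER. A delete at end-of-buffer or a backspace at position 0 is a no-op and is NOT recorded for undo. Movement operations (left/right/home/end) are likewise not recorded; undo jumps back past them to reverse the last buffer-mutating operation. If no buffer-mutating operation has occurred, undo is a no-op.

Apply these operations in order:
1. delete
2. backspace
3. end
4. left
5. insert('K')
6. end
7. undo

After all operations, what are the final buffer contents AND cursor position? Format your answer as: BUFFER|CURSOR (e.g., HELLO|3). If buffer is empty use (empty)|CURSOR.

After op 1 (delete): buf='FJNDA' cursor=0
After op 2 (backspace): buf='FJNDA' cursor=0
After op 3 (end): buf='FJNDA' cursor=5
After op 4 (left): buf='FJNDA' cursor=4
After op 5 (insert('K')): buf='FJNDKA' cursor=5
After op 6 (end): buf='FJNDKA' cursor=6
After op 7 (undo): buf='FJNDA' cursor=4

Answer: FJNDA|4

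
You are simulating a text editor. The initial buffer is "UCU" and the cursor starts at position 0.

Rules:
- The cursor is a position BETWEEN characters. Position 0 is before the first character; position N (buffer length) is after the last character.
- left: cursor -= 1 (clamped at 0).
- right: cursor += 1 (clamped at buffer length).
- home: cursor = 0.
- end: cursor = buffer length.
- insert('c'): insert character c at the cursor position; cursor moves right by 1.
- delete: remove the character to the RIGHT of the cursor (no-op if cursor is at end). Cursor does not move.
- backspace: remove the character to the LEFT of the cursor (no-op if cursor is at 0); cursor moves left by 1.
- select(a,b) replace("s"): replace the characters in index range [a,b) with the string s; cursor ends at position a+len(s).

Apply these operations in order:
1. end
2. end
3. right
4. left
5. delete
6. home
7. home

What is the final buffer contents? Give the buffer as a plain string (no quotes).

Answer: UC

Derivation:
After op 1 (end): buf='UCU' cursor=3
After op 2 (end): buf='UCU' cursor=3
After op 3 (right): buf='UCU' cursor=3
After op 4 (left): buf='UCU' cursor=2
After op 5 (delete): buf='UC' cursor=2
After op 6 (home): buf='UC' cursor=0
After op 7 (home): buf='UC' cursor=0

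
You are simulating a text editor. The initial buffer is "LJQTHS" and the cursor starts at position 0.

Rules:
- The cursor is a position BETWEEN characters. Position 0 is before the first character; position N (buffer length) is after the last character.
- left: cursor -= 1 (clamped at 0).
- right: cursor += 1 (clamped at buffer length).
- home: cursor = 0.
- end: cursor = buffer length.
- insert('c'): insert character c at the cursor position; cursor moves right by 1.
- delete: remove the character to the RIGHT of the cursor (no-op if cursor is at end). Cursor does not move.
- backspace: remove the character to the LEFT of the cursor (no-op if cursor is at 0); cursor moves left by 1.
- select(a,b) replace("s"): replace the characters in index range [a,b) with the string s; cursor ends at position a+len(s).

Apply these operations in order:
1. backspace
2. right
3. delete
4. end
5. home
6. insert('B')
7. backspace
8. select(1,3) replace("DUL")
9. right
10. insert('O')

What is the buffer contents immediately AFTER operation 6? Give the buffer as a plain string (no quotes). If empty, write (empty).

Answer: BLQTHS

Derivation:
After op 1 (backspace): buf='LJQTHS' cursor=0
After op 2 (right): buf='LJQTHS' cursor=1
After op 3 (delete): buf='LQTHS' cursor=1
After op 4 (end): buf='LQTHS' cursor=5
After op 5 (home): buf='LQTHS' cursor=0
After op 6 (insert('B')): buf='BLQTHS' cursor=1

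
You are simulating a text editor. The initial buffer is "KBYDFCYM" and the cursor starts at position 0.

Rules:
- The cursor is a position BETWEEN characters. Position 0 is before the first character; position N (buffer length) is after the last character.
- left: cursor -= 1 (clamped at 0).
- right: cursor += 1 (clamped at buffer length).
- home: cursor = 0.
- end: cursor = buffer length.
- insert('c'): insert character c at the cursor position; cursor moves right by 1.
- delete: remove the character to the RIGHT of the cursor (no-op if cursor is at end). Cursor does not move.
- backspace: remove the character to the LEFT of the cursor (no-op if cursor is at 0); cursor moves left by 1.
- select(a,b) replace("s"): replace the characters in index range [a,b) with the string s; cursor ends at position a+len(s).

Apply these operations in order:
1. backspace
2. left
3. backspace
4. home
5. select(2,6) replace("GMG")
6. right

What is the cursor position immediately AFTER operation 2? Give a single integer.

Answer: 0

Derivation:
After op 1 (backspace): buf='KBYDFCYM' cursor=0
After op 2 (left): buf='KBYDFCYM' cursor=0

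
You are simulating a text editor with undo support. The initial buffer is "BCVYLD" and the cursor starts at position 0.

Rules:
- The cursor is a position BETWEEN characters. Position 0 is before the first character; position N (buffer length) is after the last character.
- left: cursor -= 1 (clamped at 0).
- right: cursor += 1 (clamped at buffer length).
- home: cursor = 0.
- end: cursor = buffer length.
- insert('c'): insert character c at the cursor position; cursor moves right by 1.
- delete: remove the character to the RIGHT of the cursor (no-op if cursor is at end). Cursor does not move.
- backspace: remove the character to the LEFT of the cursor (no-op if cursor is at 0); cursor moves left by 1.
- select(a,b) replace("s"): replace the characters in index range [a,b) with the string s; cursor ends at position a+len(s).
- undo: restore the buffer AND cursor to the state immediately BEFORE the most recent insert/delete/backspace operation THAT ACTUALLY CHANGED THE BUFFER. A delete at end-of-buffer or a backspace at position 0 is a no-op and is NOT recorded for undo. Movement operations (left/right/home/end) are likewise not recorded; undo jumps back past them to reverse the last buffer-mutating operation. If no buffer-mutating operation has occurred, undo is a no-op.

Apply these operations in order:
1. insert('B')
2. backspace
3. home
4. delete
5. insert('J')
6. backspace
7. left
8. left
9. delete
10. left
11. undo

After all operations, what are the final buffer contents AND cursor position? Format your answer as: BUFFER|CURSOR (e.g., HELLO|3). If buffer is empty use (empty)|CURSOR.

Answer: CVYLD|0

Derivation:
After op 1 (insert('B')): buf='BBCVYLD' cursor=1
After op 2 (backspace): buf='BCVYLD' cursor=0
After op 3 (home): buf='BCVYLD' cursor=0
After op 4 (delete): buf='CVYLD' cursor=0
After op 5 (insert('J')): buf='JCVYLD' cursor=1
After op 6 (backspace): buf='CVYLD' cursor=0
After op 7 (left): buf='CVYLD' cursor=0
After op 8 (left): buf='CVYLD' cursor=0
After op 9 (delete): buf='VYLD' cursor=0
After op 10 (left): buf='VYLD' cursor=0
After op 11 (undo): buf='CVYLD' cursor=0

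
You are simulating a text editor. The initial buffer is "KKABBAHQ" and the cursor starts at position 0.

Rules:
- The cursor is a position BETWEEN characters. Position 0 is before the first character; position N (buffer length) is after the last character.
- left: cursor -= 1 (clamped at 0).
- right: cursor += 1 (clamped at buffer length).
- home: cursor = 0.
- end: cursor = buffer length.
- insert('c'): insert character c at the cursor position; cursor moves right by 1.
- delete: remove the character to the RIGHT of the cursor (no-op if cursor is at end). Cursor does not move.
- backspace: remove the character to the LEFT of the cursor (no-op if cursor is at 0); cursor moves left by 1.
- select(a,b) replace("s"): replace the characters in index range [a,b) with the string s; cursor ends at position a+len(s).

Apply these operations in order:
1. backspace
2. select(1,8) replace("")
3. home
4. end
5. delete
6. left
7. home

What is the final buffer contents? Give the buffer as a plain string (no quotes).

After op 1 (backspace): buf='KKABBAHQ' cursor=0
After op 2 (select(1,8) replace("")): buf='K' cursor=1
After op 3 (home): buf='K' cursor=0
After op 4 (end): buf='K' cursor=1
After op 5 (delete): buf='K' cursor=1
After op 6 (left): buf='K' cursor=0
After op 7 (home): buf='K' cursor=0

Answer: K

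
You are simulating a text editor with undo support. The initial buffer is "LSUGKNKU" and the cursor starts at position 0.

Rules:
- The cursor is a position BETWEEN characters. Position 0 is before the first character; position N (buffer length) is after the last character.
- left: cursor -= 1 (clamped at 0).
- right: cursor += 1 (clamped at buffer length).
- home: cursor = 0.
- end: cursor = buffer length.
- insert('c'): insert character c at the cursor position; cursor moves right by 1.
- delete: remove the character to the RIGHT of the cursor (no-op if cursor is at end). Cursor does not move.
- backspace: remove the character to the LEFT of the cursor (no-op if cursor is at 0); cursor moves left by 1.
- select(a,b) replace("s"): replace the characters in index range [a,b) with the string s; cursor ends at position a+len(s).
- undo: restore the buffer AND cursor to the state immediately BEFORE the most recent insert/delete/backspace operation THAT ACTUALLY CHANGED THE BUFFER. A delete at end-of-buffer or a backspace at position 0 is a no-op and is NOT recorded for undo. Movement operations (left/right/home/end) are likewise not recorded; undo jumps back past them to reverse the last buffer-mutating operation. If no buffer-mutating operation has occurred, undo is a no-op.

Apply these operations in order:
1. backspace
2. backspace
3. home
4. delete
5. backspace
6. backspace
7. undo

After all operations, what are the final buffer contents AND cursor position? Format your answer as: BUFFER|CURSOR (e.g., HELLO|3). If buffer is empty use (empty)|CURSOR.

After op 1 (backspace): buf='LSUGKNKU' cursor=0
After op 2 (backspace): buf='LSUGKNKU' cursor=0
After op 3 (home): buf='LSUGKNKU' cursor=0
After op 4 (delete): buf='SUGKNKU' cursor=0
After op 5 (backspace): buf='SUGKNKU' cursor=0
After op 6 (backspace): buf='SUGKNKU' cursor=0
After op 7 (undo): buf='LSUGKNKU' cursor=0

Answer: LSUGKNKU|0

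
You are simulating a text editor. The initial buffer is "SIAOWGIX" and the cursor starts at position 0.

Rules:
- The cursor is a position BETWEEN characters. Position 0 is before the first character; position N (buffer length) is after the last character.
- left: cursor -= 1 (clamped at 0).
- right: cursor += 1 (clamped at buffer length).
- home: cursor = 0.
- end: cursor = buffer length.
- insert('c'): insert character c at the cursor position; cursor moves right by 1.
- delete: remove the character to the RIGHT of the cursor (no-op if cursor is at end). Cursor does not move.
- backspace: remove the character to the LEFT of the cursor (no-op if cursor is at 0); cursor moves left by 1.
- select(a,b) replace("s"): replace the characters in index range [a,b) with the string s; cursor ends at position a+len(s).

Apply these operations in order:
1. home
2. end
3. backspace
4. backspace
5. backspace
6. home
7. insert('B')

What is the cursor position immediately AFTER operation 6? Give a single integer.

After op 1 (home): buf='SIAOWGIX' cursor=0
After op 2 (end): buf='SIAOWGIX' cursor=8
After op 3 (backspace): buf='SIAOWGI' cursor=7
After op 4 (backspace): buf='SIAOWG' cursor=6
After op 5 (backspace): buf='SIAOW' cursor=5
After op 6 (home): buf='SIAOW' cursor=0

Answer: 0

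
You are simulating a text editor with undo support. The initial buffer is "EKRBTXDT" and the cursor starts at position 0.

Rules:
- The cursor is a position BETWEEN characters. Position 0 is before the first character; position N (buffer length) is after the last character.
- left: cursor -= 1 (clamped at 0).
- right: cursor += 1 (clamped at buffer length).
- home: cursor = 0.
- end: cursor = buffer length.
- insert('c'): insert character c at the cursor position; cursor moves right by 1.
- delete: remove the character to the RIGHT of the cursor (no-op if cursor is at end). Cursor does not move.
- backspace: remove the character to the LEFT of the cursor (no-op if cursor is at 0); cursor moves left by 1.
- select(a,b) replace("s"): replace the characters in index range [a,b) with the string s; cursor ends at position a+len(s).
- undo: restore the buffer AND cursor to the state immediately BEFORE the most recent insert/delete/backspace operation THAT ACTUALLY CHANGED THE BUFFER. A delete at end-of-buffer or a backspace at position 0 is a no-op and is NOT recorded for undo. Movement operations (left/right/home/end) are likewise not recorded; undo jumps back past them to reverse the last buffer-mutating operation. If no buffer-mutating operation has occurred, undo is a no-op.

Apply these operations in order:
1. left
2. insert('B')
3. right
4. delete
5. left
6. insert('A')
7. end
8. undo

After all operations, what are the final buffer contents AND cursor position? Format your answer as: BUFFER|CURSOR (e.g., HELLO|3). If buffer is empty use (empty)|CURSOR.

Answer: BERBTXDT|1

Derivation:
After op 1 (left): buf='EKRBTXDT' cursor=0
After op 2 (insert('B')): buf='BEKRBTXDT' cursor=1
After op 3 (right): buf='BEKRBTXDT' cursor=2
After op 4 (delete): buf='BERBTXDT' cursor=2
After op 5 (left): buf='BERBTXDT' cursor=1
After op 6 (insert('A')): buf='BAERBTXDT' cursor=2
After op 7 (end): buf='BAERBTXDT' cursor=9
After op 8 (undo): buf='BERBTXDT' cursor=1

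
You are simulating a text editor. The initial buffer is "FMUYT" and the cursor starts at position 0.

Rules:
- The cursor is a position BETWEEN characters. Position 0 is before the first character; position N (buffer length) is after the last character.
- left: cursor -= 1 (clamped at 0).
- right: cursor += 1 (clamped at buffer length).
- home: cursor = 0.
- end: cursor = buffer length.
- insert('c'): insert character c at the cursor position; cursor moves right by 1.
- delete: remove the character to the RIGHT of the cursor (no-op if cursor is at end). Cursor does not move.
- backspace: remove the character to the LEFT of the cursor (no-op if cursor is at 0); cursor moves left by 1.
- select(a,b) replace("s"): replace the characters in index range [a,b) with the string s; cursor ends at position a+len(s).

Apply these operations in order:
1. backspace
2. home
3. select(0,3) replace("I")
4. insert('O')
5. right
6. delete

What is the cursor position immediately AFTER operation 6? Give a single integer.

After op 1 (backspace): buf='FMUYT' cursor=0
After op 2 (home): buf='FMUYT' cursor=0
After op 3 (select(0,3) replace("I")): buf='IYT' cursor=1
After op 4 (insert('O')): buf='IOYT' cursor=2
After op 5 (right): buf='IOYT' cursor=3
After op 6 (delete): buf='IOY' cursor=3

Answer: 3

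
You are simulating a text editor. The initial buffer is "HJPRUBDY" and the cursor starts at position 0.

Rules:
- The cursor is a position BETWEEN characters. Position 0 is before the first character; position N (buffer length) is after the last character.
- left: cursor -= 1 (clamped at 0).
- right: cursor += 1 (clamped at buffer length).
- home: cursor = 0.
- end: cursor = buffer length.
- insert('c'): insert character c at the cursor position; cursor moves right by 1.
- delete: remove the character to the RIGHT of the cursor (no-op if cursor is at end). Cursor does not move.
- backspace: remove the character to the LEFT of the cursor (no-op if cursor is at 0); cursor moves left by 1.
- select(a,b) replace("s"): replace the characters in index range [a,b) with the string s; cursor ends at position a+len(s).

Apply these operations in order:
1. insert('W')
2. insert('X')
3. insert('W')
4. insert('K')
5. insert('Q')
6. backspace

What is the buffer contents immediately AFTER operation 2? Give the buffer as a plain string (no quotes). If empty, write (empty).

After op 1 (insert('W')): buf='WHJPRUBDY' cursor=1
After op 2 (insert('X')): buf='WXHJPRUBDY' cursor=2

Answer: WXHJPRUBDY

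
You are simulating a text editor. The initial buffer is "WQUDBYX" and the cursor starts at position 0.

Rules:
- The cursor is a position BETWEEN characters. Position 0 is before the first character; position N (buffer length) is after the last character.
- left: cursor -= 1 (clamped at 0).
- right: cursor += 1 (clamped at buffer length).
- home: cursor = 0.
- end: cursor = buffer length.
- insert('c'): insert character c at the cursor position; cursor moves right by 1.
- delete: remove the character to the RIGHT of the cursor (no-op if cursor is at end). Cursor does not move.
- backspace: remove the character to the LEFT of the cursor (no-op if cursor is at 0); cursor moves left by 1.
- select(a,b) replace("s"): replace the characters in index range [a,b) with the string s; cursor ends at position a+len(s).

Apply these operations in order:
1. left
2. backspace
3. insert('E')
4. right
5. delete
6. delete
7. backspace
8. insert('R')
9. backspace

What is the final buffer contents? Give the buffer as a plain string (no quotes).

After op 1 (left): buf='WQUDBYX' cursor=0
After op 2 (backspace): buf='WQUDBYX' cursor=0
After op 3 (insert('E')): buf='EWQUDBYX' cursor=1
After op 4 (right): buf='EWQUDBYX' cursor=2
After op 5 (delete): buf='EWUDBYX' cursor=2
After op 6 (delete): buf='EWDBYX' cursor=2
After op 7 (backspace): buf='EDBYX' cursor=1
After op 8 (insert('R')): buf='ERDBYX' cursor=2
After op 9 (backspace): buf='EDBYX' cursor=1

Answer: EDBYX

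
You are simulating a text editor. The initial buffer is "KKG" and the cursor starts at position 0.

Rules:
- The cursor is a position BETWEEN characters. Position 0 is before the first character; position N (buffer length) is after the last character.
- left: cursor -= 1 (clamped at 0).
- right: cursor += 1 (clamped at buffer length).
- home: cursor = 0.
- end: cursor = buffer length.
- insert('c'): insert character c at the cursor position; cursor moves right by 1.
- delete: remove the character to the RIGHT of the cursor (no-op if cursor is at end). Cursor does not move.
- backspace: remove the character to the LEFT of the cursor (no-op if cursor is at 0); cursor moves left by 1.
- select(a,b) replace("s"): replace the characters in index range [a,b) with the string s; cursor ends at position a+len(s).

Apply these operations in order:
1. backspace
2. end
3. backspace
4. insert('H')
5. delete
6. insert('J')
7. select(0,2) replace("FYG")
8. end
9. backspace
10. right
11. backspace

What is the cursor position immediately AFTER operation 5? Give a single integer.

Answer: 3

Derivation:
After op 1 (backspace): buf='KKG' cursor=0
After op 2 (end): buf='KKG' cursor=3
After op 3 (backspace): buf='KK' cursor=2
After op 4 (insert('H')): buf='KKH' cursor=3
After op 5 (delete): buf='KKH' cursor=3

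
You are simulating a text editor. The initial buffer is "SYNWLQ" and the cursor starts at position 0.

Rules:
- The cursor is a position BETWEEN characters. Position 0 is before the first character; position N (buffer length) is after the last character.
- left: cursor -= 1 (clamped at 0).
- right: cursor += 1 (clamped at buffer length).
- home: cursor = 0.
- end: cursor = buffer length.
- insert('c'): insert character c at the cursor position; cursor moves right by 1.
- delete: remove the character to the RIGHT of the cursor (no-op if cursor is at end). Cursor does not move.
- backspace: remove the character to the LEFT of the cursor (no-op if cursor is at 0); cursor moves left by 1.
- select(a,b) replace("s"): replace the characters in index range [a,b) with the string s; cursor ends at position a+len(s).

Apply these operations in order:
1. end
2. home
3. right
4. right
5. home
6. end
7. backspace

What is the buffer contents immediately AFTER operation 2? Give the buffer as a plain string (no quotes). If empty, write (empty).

After op 1 (end): buf='SYNWLQ' cursor=6
After op 2 (home): buf='SYNWLQ' cursor=0

Answer: SYNWLQ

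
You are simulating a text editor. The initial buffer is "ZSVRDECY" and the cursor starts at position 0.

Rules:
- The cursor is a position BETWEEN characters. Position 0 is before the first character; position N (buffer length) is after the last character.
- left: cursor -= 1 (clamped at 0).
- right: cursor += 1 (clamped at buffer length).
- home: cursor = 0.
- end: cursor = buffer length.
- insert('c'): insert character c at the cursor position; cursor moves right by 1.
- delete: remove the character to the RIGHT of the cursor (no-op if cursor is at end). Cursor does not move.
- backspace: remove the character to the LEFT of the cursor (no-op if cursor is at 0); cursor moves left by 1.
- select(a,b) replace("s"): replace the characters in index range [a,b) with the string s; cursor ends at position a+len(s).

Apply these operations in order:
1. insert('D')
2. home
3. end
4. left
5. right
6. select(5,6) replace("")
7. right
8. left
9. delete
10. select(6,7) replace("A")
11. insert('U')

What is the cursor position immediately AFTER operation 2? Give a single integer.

After op 1 (insert('D')): buf='DZSVRDECY' cursor=1
After op 2 (home): buf='DZSVRDECY' cursor=0

Answer: 0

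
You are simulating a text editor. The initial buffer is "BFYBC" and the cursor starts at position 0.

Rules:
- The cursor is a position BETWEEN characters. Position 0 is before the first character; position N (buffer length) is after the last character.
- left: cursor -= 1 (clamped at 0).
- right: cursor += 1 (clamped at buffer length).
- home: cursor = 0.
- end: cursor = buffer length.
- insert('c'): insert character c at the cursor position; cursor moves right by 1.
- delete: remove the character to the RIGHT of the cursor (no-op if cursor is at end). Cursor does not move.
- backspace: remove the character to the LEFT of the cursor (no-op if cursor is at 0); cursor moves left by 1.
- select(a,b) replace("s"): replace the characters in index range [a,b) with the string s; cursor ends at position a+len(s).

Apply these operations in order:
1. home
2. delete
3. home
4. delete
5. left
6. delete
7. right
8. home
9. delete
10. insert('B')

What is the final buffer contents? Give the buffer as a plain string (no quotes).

After op 1 (home): buf='BFYBC' cursor=0
After op 2 (delete): buf='FYBC' cursor=0
After op 3 (home): buf='FYBC' cursor=0
After op 4 (delete): buf='YBC' cursor=0
After op 5 (left): buf='YBC' cursor=0
After op 6 (delete): buf='BC' cursor=0
After op 7 (right): buf='BC' cursor=1
After op 8 (home): buf='BC' cursor=0
After op 9 (delete): buf='C' cursor=0
After op 10 (insert('B')): buf='BC' cursor=1

Answer: BC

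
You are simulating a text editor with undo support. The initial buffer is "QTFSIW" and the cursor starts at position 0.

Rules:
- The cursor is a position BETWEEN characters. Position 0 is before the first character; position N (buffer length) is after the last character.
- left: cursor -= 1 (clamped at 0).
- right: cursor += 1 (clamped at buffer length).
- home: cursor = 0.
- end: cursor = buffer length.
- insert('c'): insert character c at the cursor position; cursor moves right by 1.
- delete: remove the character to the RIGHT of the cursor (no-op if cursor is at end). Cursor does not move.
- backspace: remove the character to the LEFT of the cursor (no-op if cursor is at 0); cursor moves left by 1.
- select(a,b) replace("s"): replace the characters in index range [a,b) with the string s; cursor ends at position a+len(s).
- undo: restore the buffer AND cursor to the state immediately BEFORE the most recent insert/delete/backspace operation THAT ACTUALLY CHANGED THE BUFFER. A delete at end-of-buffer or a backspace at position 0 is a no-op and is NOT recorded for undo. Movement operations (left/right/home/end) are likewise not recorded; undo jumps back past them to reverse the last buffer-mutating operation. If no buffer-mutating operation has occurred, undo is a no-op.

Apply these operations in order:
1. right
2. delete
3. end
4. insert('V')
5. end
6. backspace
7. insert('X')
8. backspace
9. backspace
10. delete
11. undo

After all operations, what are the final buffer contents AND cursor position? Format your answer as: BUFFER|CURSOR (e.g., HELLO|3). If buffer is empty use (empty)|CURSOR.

After op 1 (right): buf='QTFSIW' cursor=1
After op 2 (delete): buf='QFSIW' cursor=1
After op 3 (end): buf='QFSIW' cursor=5
After op 4 (insert('V')): buf='QFSIWV' cursor=6
After op 5 (end): buf='QFSIWV' cursor=6
After op 6 (backspace): buf='QFSIW' cursor=5
After op 7 (insert('X')): buf='QFSIWX' cursor=6
After op 8 (backspace): buf='QFSIW' cursor=5
After op 9 (backspace): buf='QFSI' cursor=4
After op 10 (delete): buf='QFSI' cursor=4
After op 11 (undo): buf='QFSIW' cursor=5

Answer: QFSIW|5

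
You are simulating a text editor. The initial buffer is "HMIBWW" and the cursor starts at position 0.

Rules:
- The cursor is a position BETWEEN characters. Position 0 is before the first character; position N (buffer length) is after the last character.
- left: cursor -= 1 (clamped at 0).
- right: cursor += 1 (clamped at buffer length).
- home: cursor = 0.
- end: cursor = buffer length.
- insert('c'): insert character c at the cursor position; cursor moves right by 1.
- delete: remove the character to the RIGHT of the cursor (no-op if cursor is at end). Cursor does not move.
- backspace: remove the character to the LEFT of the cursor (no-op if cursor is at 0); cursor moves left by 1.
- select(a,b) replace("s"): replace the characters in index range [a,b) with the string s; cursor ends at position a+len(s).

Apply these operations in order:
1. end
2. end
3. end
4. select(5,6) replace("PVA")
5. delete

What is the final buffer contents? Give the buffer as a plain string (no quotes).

After op 1 (end): buf='HMIBWW' cursor=6
After op 2 (end): buf='HMIBWW' cursor=6
After op 3 (end): buf='HMIBWW' cursor=6
After op 4 (select(5,6) replace("PVA")): buf='HMIBWPVA' cursor=8
After op 5 (delete): buf='HMIBWPVA' cursor=8

Answer: HMIBWPVA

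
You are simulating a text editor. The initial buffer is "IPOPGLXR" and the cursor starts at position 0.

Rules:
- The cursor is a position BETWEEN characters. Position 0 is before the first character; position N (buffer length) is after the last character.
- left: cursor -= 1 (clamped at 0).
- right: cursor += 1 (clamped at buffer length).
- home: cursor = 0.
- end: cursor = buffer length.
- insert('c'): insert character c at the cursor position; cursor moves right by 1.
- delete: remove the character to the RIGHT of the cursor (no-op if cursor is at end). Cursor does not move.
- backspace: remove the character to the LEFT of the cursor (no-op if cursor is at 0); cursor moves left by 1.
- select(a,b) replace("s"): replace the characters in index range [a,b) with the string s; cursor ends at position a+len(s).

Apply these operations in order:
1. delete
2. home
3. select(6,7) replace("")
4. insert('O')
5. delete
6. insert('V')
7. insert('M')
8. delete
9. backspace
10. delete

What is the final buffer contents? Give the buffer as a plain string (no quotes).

Answer: POPGLXOV

Derivation:
After op 1 (delete): buf='POPGLXR' cursor=0
After op 2 (home): buf='POPGLXR' cursor=0
After op 3 (select(6,7) replace("")): buf='POPGLX' cursor=6
After op 4 (insert('O')): buf='POPGLXO' cursor=7
After op 5 (delete): buf='POPGLXO' cursor=7
After op 6 (insert('V')): buf='POPGLXOV' cursor=8
After op 7 (insert('M')): buf='POPGLXOVM' cursor=9
After op 8 (delete): buf='POPGLXOVM' cursor=9
After op 9 (backspace): buf='POPGLXOV' cursor=8
After op 10 (delete): buf='POPGLXOV' cursor=8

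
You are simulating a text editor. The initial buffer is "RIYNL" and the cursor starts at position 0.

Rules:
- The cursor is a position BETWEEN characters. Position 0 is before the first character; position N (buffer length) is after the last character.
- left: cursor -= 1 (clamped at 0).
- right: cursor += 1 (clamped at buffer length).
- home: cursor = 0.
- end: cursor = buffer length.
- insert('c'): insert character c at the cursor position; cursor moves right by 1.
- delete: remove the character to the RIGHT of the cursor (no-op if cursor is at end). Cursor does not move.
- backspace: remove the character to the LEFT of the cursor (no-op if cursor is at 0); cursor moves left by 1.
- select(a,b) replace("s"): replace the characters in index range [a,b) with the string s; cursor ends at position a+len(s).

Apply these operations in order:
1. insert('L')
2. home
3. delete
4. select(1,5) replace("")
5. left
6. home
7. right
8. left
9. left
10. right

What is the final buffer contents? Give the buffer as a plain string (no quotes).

After op 1 (insert('L')): buf='LRIYNL' cursor=1
After op 2 (home): buf='LRIYNL' cursor=0
After op 3 (delete): buf='RIYNL' cursor=0
After op 4 (select(1,5) replace("")): buf='R' cursor=1
After op 5 (left): buf='R' cursor=0
After op 6 (home): buf='R' cursor=0
After op 7 (right): buf='R' cursor=1
After op 8 (left): buf='R' cursor=0
After op 9 (left): buf='R' cursor=0
After op 10 (right): buf='R' cursor=1

Answer: R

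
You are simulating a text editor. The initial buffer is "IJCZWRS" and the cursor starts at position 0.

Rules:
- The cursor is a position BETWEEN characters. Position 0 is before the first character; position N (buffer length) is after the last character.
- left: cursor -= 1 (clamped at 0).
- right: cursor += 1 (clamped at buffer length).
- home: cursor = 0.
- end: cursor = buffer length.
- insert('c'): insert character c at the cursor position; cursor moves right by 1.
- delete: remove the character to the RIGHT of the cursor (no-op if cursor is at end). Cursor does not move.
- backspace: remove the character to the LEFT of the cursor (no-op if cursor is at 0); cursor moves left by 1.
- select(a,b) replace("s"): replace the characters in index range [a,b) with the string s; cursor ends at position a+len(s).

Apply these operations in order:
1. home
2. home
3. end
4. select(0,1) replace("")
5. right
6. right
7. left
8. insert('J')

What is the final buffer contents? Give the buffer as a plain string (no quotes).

After op 1 (home): buf='IJCZWRS' cursor=0
After op 2 (home): buf='IJCZWRS' cursor=0
After op 3 (end): buf='IJCZWRS' cursor=7
After op 4 (select(0,1) replace("")): buf='JCZWRS' cursor=0
After op 5 (right): buf='JCZWRS' cursor=1
After op 6 (right): buf='JCZWRS' cursor=2
After op 7 (left): buf='JCZWRS' cursor=1
After op 8 (insert('J')): buf='JJCZWRS' cursor=2

Answer: JJCZWRS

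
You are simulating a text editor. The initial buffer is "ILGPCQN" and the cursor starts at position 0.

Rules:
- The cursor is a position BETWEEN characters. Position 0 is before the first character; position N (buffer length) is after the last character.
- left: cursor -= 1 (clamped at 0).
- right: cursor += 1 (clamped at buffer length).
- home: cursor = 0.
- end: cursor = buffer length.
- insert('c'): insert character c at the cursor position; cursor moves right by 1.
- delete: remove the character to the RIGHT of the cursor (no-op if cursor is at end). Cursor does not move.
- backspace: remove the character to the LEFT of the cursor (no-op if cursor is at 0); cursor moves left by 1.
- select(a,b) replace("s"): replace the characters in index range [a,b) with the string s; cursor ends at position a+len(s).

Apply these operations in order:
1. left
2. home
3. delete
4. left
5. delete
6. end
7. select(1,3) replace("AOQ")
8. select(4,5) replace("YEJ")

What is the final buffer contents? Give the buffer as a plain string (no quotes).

Answer: GAOQYEJN

Derivation:
After op 1 (left): buf='ILGPCQN' cursor=0
After op 2 (home): buf='ILGPCQN' cursor=0
After op 3 (delete): buf='LGPCQN' cursor=0
After op 4 (left): buf='LGPCQN' cursor=0
After op 5 (delete): buf='GPCQN' cursor=0
After op 6 (end): buf='GPCQN' cursor=5
After op 7 (select(1,3) replace("AOQ")): buf='GAOQQN' cursor=4
After op 8 (select(4,5) replace("YEJ")): buf='GAOQYEJN' cursor=7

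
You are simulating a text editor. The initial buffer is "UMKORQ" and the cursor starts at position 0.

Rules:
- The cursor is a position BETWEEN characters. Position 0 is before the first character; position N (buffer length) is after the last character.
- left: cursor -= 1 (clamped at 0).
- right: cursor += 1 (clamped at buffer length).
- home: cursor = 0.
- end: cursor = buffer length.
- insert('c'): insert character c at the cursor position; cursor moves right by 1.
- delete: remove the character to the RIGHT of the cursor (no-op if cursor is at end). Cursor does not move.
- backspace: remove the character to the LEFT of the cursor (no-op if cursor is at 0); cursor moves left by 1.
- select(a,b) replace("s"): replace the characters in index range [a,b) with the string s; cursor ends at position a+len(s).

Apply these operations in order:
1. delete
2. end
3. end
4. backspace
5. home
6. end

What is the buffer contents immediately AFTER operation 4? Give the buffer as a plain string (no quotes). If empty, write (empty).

Answer: MKOR

Derivation:
After op 1 (delete): buf='MKORQ' cursor=0
After op 2 (end): buf='MKORQ' cursor=5
After op 3 (end): buf='MKORQ' cursor=5
After op 4 (backspace): buf='MKOR' cursor=4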